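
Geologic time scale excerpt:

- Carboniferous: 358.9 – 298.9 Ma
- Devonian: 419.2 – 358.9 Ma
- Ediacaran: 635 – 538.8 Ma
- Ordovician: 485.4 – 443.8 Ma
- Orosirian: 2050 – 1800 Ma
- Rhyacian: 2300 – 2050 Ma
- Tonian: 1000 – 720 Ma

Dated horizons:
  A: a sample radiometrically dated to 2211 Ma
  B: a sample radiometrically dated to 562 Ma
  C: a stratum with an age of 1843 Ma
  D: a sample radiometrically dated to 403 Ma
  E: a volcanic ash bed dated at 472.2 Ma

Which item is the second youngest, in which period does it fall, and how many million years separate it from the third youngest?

Sorted youngest-first by Ma: D (403), E (472.2), B (562), C (1843), A (2211).
The second youngest is E at 472.2 Ma, which lies in 485.4–443.8 Ma: the Ordovician.
The third youngest is B at 562 Ma; separation = |472.2 − 562| = 89.8 Myr.

E, in the Ordovician; 89.8 million years to B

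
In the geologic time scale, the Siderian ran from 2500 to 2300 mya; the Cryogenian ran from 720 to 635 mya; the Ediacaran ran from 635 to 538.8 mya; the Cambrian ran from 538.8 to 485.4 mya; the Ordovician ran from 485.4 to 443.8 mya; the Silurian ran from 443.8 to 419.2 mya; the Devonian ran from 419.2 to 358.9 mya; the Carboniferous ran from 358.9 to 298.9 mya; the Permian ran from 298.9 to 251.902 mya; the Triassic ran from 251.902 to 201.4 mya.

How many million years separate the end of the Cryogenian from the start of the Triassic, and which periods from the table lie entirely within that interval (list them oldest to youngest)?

383.098 million years; Ediacaran, Cambrian, Ordovician, Silurian, Devonian, Carboniferous, Permian

The Cryogenian closes at 635 Ma and the Triassic opens at 251.902 Ma, so the interval is 635 − 251.902 = 383.098 Myr.
A period fits inside if it starts at or after 635 Ma and ends at or before 251.902 Ma; oldest first that gives Ediacaran, Cambrian, Ordovician, Silurian, Devonian, Carboniferous, Permian.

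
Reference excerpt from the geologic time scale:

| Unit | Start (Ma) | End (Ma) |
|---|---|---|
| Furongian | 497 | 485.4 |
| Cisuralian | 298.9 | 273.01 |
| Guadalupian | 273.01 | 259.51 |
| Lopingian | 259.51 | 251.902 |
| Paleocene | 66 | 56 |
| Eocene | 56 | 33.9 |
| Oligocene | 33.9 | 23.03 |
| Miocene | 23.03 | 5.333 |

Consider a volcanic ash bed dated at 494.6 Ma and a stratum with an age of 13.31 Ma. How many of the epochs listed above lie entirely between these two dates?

6

494.6 Ma sits inside the Furongian (497–485.4) and 13.31 Ma inside the Miocene (23.03–5.333); neither of those is wholly between the two dates.
The listed epochs lying completely between them are Cisuralian, Guadalupian, Lopingian, Paleocene, Eocene, Oligocene — 6 in all.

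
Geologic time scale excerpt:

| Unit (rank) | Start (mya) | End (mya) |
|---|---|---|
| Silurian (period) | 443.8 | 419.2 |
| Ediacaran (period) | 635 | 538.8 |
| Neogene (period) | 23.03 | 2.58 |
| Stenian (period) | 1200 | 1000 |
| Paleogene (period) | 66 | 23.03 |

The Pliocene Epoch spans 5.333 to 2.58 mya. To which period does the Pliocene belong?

Neogene

The Pliocene (5.333–2.58 Ma) lies entirely within 23.03–2.58 Ma, the Neogene Period.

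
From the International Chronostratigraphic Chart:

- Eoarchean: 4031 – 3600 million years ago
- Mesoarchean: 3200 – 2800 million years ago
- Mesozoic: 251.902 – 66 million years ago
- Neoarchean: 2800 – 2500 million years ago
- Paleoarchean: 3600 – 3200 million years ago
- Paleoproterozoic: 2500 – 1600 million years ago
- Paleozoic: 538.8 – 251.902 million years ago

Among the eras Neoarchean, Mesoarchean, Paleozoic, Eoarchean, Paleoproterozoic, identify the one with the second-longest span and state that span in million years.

Start − end for each: Neoarchean 2800 − 2500 = 300; Mesoarchean 3200 − 2800 = 400; Paleozoic 538.8 − 251.902 = 286.898; Eoarchean 4031 − 3600 = 431; Paleoproterozoic 2500 − 1600 = 900.
Ranking these from longest: Paleoproterozoic > Eoarchean > Mesoarchean > Neoarchean > Paleozoic.
Position 2 in that ranking is Eoarchean, which lasted 431 Myr.

Eoarchean, 431 million years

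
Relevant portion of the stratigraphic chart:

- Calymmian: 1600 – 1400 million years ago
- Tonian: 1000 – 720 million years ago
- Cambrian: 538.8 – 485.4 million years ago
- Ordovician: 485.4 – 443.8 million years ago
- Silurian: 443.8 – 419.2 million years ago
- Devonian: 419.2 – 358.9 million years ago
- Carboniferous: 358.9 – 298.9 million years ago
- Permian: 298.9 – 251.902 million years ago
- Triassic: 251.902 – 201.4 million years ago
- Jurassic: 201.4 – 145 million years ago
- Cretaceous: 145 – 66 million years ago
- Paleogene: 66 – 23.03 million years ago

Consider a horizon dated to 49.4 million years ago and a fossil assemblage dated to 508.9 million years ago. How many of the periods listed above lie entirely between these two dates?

The older date is 508.9 Ma and the younger is 49.4 Ma.
Periods with start < 508.9 and end > 49.4 Ma: Ordovician (485.4–443.8), Silurian (443.8–419.2), Devonian (419.2–358.9), Carboniferous (358.9–298.9), Permian (298.9–251.902), Triassic (251.902–201.4), Jurassic (201.4–145), Cretaceous (145–66).
That is 8 complete periods.

8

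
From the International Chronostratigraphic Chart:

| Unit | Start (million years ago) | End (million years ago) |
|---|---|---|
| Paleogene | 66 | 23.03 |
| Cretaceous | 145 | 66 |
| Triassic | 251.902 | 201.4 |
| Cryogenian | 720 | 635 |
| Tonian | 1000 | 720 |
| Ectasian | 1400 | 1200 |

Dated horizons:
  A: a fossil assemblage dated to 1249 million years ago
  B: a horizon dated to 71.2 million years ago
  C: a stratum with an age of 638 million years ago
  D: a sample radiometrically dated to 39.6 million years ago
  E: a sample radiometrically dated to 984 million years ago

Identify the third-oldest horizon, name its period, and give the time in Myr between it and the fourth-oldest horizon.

C, in the Cryogenian; 566.8 million years to B

Larger Ma means older, so oldest first: A 1249 > E 984 > C 638 > B 71.2 > D 39.6.
Counting 3 along gives C (638 Ma); the excerpt puts that inside the Cryogenian, 720–635 Ma.
Next in line is B (71.2 Ma), and 638 − 71.2 = 566.8 Myr.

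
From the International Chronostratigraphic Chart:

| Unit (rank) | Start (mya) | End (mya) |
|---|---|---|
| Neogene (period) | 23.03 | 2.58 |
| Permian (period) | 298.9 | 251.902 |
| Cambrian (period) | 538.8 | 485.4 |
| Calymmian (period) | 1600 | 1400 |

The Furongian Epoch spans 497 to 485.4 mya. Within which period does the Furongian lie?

The Furongian (497–485.4 Ma) lies entirely within 538.8–485.4 Ma, the Cambrian Period.

Cambrian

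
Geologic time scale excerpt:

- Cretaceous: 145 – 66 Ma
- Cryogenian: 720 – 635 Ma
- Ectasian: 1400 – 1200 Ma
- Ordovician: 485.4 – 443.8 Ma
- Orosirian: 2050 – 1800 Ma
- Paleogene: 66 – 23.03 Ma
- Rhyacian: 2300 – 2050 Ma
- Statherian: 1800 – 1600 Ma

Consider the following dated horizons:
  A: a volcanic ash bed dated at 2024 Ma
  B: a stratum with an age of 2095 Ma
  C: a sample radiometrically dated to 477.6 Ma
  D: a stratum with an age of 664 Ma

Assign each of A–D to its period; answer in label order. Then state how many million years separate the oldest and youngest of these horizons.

A — Orosirian; B — Rhyacian; C — Ordovician; D — Cryogenian; span 1617.4 million years

A: 2024 Ma lies in 2050–1800 Ma, so Orosirian.
B: 2095 Ma lies in 2300–2050 Ma, so Rhyacian.
C: 477.6 Ma lies in 485.4–443.8 Ma, so Ordovician.
D: 664 Ma lies in 720–635 Ma, so Cryogenian.
Oldest = 2095 Ma, youngest = 477.6 Ma → span 1617.4 Myr.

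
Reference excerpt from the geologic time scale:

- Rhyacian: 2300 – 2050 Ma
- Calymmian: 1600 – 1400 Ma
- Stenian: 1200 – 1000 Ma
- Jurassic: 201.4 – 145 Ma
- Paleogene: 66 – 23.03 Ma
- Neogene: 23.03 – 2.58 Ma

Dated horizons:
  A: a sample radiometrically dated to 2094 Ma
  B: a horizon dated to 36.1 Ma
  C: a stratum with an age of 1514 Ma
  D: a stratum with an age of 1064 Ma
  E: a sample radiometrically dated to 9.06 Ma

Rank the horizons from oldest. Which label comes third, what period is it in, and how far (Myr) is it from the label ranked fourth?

D, in the Stenian; 1027.9 million years to B

Larger Ma means older, so oldest first: A 2094 > C 1514 > D 1064 > B 36.1 > E 9.06.
Counting 3 along gives D (1064 Ma); the excerpt puts that inside the Stenian, 1200–1000 Ma.
Next in line is B (36.1 Ma), and 1064 − 36.1 = 1027.9 Myr.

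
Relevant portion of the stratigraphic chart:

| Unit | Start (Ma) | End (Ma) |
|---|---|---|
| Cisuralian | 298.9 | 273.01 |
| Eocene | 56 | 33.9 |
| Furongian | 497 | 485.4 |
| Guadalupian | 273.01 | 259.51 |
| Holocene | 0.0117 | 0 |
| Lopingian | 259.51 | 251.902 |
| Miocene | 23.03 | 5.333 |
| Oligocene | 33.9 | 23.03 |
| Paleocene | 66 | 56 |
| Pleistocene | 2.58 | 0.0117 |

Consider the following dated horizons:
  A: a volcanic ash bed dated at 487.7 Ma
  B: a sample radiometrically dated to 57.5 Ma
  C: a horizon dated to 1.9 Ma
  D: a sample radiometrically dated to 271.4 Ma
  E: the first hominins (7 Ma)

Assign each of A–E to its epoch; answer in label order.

A — Furongian; B — Paleocene; C — Pleistocene; D — Guadalupian; E — Miocene

Match each age against the start–end ranges in the excerpt: A = 487.7 Ma → Furongian (497–485.4); B = 57.5 Ma → Paleocene (66–56); C = 1.9 Ma → Pleistocene (2.58–0.0117); D = 271.4 Ma → Guadalupian (273.01–259.51); E = 7 Ma → Miocene (23.03–5.333).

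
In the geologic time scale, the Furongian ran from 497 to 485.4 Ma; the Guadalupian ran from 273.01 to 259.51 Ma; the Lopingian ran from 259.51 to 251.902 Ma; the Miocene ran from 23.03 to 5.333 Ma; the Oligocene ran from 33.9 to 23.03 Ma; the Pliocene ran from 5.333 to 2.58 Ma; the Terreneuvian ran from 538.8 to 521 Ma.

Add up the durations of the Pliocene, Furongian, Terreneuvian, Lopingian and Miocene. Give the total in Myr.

Duration is start − end for each: (5.333 − 2.58) + (497 − 485.4) + (538.8 − 521) + (259.51 − 251.902) + (23.03 − 5.333).
That is 2.753 + 11.6 + 17.8 + 7.608 + 17.697, which totals 57.458 million years.

57.458 million years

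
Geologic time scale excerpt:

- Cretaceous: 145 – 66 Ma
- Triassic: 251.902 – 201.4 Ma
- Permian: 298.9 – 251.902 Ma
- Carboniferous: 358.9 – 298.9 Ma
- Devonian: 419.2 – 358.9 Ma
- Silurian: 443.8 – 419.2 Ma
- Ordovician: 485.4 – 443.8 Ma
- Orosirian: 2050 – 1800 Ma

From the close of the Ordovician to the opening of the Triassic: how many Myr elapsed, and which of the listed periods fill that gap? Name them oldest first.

191.898 million years; Silurian, Devonian, Carboniferous, Permian

The Ordovician closes at 443.8 Ma and the Triassic opens at 251.902 Ma, so the interval is 443.8 − 251.902 = 191.898 Myr.
A period fits inside if it starts at or after 443.8 Ma and ends at or before 251.902 Ma; oldest first that gives Silurian, Devonian, Carboniferous, Permian.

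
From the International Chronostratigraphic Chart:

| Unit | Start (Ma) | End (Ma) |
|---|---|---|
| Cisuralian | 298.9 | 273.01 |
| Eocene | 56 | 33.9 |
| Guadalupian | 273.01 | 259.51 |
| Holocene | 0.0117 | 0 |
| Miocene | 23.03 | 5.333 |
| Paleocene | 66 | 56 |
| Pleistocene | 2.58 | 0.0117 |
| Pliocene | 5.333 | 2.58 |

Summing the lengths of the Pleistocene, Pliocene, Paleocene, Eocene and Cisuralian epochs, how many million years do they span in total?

Each duration: Pleistocene = 2.5683; Pliocene = 2.753; Paleocene = 10; Eocene = 22.1; Cisuralian = 25.89.
Sum: 2.5683 + 2.753 + 10 + 22.1 + 25.89 = 63.3113 Myr.

63.3113 million years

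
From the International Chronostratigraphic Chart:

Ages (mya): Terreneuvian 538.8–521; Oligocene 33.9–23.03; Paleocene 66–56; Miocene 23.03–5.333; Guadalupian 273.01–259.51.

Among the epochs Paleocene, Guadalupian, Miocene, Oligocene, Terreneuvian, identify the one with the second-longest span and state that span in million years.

Miocene, 17.697 million years

Durations: Paleocene 10; Guadalupian 13.5; Miocene 17.697; Oligocene 10.87; Terreneuvian 17.8 Myr.
Sorted longest-first: Terreneuvian (17.8), Miocene (17.697), Guadalupian (13.5), Oligocene (10.87), Paleocene (10).
The second longest is Miocene at 17.697 Myr.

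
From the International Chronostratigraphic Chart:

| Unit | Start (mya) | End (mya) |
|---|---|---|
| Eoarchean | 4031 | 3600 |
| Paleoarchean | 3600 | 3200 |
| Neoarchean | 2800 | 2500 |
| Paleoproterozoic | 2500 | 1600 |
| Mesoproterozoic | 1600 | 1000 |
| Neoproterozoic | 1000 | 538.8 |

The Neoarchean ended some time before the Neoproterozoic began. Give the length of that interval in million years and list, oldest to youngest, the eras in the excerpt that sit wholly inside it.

1500 million years; Paleoproterozoic, Mesoproterozoic

The Neoarchean closes at 2500 Ma and the Neoproterozoic opens at 1000 Ma, so the interval is 2500 − 1000 = 1500 Myr.
An era fits inside if it starts at or after 2500 Ma and ends at or before 1000 Ma; oldest first that gives Paleoproterozoic, Mesoproterozoic.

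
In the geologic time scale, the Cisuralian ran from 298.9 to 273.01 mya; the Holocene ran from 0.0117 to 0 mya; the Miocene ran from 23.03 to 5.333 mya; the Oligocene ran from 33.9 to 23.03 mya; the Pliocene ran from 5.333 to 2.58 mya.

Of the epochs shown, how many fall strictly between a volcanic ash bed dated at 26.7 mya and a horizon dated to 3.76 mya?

1

26.7 Ma sits inside the Oligocene (33.9–23.03) and 3.76 Ma inside the Pliocene (5.333–2.58); neither of those is wholly between the two dates.
The listed epochs lying completely between them are Miocene — 1 in all.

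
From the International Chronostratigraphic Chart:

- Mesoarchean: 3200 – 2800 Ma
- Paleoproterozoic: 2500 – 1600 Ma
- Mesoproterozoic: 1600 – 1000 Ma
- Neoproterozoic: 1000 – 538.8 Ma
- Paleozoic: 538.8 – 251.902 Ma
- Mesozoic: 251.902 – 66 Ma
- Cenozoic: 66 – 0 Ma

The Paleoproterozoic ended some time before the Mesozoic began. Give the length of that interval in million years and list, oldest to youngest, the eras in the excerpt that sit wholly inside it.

End of Paleoproterozoic = 1600 Ma; start of Mesozoic = 251.902 Ma.
Gap = 1600 − 251.902 = 1348.098 Myr.
Eras wholly inside 1600–251.902 Ma: Mesoproterozoic (1600–1000), Neoproterozoic (1000–538.8), Paleozoic (538.8–251.902).

1348.098 million years; Mesoproterozoic, Neoproterozoic, Paleozoic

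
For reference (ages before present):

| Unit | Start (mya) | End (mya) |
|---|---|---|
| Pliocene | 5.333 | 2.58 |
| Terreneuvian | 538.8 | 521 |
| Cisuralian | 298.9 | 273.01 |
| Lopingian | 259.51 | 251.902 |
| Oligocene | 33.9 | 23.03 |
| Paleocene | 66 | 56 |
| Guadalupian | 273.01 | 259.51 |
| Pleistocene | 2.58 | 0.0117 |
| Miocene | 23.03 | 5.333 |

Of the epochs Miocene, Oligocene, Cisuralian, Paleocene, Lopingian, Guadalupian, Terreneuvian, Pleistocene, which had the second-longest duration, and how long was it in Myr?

Start − end for each: Miocene 23.03 − 5.333 = 17.697; Oligocene 33.9 − 23.03 = 10.87; Cisuralian 298.9 − 273.01 = 25.89; Paleocene 66 − 56 = 10; Lopingian 259.51 − 251.902 = 7.608; Guadalupian 273.01 − 259.51 = 13.5; Terreneuvian 538.8 − 521 = 17.8; Pleistocene 2.58 − 0.0117 = 2.5683.
Ranking these from longest: Cisuralian > Terreneuvian > Miocene > Guadalupian > Oligocene > Paleocene > Lopingian > Pleistocene.
Position 2 in that ranking is Terreneuvian, which lasted 17.8 Myr.

Terreneuvian, 17.8 million years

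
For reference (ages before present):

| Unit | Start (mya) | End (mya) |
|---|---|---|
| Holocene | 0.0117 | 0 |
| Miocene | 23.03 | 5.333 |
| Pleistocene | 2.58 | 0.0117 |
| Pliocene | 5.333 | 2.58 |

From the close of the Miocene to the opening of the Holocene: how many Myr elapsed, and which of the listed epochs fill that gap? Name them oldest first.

The Miocene closes at 5.333 Ma and the Holocene opens at 0.0117 Ma, so the interval is 5.333 − 0.0117 = 5.3213 Myr.
An epoch fits inside if it starts at or after 5.333 Ma and ends at or before 0.0117 Ma; oldest first that gives Pliocene, Pleistocene.

5.3213 million years; Pliocene, Pleistocene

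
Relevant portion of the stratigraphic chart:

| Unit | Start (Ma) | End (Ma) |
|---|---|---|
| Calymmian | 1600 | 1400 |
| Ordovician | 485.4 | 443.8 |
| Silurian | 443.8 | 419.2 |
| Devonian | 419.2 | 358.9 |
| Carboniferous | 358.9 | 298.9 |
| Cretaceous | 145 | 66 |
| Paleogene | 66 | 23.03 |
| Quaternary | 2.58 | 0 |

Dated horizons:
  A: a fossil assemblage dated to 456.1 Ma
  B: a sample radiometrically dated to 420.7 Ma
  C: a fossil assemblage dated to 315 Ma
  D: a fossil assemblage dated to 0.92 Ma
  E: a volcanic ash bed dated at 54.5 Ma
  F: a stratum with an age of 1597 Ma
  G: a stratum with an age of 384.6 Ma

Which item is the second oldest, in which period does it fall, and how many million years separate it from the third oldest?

A, in the Ordovician; 35.4 million years to B

Sorted oldest-first by Ma: F (1597), A (456.1), B (420.7), G (384.6), C (315), E (54.5), D (0.92).
The second oldest is A at 456.1 Ma, which lies in 485.4–443.8 Ma: the Ordovician.
The third oldest is B at 420.7 Ma; separation = |456.1 − 420.7| = 35.4 Myr.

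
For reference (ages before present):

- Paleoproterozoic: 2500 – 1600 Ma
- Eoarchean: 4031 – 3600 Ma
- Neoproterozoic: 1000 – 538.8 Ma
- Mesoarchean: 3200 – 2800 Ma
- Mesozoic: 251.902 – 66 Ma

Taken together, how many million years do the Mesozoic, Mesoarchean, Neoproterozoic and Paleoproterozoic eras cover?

1947.102 million years

Duration is start − end for each: (251.902 − 66) + (3200 − 2800) + (1000 − 538.8) + (2500 − 1600).
That is 185.902 + 400 + 461.2 + 900, which totals 1947.102 million years.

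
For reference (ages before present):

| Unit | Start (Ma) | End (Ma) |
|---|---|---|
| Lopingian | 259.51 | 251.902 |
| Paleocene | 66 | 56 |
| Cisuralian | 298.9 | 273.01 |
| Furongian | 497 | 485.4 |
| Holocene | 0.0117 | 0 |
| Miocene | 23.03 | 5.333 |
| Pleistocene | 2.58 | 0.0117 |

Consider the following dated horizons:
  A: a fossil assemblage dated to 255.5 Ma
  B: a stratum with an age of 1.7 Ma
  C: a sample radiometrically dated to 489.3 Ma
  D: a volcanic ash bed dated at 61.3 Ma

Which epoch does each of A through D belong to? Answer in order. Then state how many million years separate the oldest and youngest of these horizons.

Match each age against the start–end ranges in the excerpt: A = 255.5 Ma → Lopingian (259.51–251.902); B = 1.7 Ma → Pleistocene (2.58–0.0117); C = 489.3 Ma → Furongian (497–485.4); D = 61.3 Ma → Paleocene (66–56).
The largest age is 489.3 Ma and the smallest is 1.7 Ma; their difference is 487.6 Myr.

A — Lopingian; B — Pleistocene; C — Furongian; D — Paleocene; span 487.6 million years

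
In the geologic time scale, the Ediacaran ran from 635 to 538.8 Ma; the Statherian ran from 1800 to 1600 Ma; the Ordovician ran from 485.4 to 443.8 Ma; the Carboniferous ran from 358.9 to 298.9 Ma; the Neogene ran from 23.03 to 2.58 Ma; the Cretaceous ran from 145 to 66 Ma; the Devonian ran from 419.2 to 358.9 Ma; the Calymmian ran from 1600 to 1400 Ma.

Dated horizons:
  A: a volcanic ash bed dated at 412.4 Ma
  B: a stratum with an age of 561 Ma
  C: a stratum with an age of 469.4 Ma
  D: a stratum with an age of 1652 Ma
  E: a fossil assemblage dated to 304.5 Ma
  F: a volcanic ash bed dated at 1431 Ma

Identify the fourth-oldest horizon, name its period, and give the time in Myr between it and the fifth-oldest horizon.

Sorted oldest-first by Ma: D (1652), F (1431), B (561), C (469.4), A (412.4), E (304.5).
The fourth oldest is C at 469.4 Ma, which lies in 485.4–443.8 Ma: the Ordovician.
The fifth oldest is A at 412.4 Ma; separation = |469.4 − 412.4| = 57 Myr.

C, in the Ordovician; 57 million years to A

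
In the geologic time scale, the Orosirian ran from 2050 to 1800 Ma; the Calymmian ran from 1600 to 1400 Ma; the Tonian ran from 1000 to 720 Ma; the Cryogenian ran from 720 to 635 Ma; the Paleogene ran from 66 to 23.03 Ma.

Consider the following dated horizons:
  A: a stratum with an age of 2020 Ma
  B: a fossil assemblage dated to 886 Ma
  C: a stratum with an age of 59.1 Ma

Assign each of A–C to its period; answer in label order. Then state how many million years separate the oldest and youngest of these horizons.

A: 2020 Ma lies in 2050–1800 Ma, so Orosirian.
B: 886 Ma lies in 1000–720 Ma, so Tonian.
C: 59.1 Ma lies in 66–23.03 Ma, so Paleogene.
Oldest = 2020 Ma, youngest = 59.1 Ma → span 1960.9 Myr.

A — Orosirian; B — Tonian; C — Paleogene; span 1960.9 million years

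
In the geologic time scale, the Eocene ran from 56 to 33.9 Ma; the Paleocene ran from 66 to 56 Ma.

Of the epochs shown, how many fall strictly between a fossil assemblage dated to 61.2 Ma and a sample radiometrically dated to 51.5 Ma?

0

The older date is 61.2 Ma and the younger is 51.5 Ma.
No epoch both begins after 61.2 Ma and ends before 51.5 Ma, so the count is 0.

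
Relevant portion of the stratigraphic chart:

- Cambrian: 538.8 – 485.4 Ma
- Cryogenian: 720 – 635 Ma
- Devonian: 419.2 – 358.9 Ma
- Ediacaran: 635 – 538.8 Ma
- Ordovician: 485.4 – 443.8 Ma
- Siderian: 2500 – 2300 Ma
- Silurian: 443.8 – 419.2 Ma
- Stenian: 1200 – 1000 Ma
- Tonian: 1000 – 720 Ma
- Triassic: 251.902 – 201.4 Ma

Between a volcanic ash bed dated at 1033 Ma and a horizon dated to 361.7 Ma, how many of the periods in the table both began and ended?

6

The older date is 1033 Ma and the younger is 361.7 Ma.
Periods with start < 1033 and end > 361.7 Ma: Tonian (1000–720), Cryogenian (720–635), Ediacaran (635–538.8), Cambrian (538.8–485.4), Ordovician (485.4–443.8), Silurian (443.8–419.2).
That is 6 complete periods.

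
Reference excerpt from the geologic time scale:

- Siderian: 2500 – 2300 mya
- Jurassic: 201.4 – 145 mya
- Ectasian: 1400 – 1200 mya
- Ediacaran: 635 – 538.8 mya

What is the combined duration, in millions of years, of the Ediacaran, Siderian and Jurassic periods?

352.6 million years

Duration is start − end for each: (635 − 538.8) + (2500 − 2300) + (201.4 − 145).
That is 96.2 + 200 + 56.4, which totals 352.6 million years.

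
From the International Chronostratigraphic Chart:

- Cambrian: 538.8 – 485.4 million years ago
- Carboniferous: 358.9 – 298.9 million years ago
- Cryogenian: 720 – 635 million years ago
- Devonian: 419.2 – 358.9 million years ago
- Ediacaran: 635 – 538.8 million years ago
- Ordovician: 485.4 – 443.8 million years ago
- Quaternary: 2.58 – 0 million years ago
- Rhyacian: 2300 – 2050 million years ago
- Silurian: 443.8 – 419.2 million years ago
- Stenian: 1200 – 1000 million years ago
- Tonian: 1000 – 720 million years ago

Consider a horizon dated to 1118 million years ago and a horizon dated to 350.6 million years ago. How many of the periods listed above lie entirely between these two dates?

The older date is 1118 Ma and the younger is 350.6 Ma.
Periods with start < 1118 and end > 350.6 Ma: Tonian (1000–720), Cryogenian (720–635), Ediacaran (635–538.8), Cambrian (538.8–485.4), Ordovician (485.4–443.8), Silurian (443.8–419.2), Devonian (419.2–358.9).
That is 7 complete periods.

7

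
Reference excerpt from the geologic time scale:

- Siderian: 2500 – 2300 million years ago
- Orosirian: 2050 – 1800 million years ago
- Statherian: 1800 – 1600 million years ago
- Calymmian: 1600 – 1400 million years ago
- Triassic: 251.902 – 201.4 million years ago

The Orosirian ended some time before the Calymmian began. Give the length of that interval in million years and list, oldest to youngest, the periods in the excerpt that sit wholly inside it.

The Orosirian closes at 1800 Ma and the Calymmian opens at 1600 Ma, so the interval is 1800 − 1600 = 200 Myr.
A period fits inside if it starts at or after 1800 Ma and ends at or before 1600 Ma; oldest first that gives Statherian.

200 million years; Statherian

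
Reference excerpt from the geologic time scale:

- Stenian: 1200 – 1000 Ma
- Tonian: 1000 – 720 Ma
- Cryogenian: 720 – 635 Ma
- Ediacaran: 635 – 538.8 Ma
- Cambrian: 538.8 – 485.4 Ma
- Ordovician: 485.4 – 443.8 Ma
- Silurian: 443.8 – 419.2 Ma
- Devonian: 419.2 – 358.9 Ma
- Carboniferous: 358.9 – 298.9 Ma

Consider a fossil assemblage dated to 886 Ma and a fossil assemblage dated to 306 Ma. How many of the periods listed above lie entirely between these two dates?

886 Ma sits inside the Tonian (1000–720) and 306 Ma inside the Carboniferous (358.9–298.9); neither of those is wholly between the two dates.
The listed periods lying completely between them are Cryogenian, Ediacaran, Cambrian, Ordovician, Silurian, Devonian — 6 in all.

6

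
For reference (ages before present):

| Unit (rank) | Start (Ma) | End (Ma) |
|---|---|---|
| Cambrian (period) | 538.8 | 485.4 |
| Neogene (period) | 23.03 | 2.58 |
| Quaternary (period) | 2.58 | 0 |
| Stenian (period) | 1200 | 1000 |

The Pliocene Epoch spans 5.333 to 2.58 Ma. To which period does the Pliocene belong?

Neogene

The Pliocene (5.333–2.58 Ma) lies entirely within 23.03–2.58 Ma, the Neogene Period.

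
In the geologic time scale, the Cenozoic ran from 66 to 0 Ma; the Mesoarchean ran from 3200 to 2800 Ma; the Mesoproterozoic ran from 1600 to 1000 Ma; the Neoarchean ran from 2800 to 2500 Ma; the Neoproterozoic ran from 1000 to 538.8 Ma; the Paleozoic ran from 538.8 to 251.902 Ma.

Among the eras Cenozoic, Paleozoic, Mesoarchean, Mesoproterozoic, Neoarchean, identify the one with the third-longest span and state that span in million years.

Durations: Cenozoic 66; Paleozoic 286.898; Mesoarchean 400; Mesoproterozoic 600; Neoarchean 300 Myr.
Sorted longest-first: Mesoproterozoic (600), Mesoarchean (400), Neoarchean (300), Paleozoic (286.898), Cenozoic (66).
The third longest is Neoarchean at 300 Myr.

Neoarchean, 300 million years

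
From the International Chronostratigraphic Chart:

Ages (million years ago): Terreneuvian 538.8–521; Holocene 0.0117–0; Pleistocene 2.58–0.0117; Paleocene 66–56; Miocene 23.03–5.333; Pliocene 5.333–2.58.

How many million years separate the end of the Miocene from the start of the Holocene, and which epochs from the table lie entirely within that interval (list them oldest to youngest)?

5.3213 million years; Pliocene, Pleistocene

End of Miocene = 5.333 Ma; start of Holocene = 0.0117 Ma.
Gap = 5.333 − 0.0117 = 5.3213 Myr.
Epochs wholly inside 5.333–0.0117 Ma: Pliocene (5.333–2.58), Pleistocene (2.58–0.0117).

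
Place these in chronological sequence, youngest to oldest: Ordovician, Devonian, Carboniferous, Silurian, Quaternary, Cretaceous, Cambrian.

Era membership (oldest first within each) — Paleozoic: Cambrian, Ordovician, Silurian, Devonian, Carboniferous; Mesozoic: Cretaceous; Cenozoic: Quaternary. Paleozoic precedes Mesozoic, which precedes Cenozoic. Concatenating the groups in that era order and then reversing gives youngest to oldest.

Quaternary → Cretaceous → Carboniferous → Devonian → Silurian → Ordovician → Cambrian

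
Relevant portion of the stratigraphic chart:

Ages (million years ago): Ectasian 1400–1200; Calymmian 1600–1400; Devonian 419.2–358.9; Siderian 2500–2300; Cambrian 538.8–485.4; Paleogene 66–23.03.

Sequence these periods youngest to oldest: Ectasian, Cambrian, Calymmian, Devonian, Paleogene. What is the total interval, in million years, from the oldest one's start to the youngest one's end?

From the excerpt: Ectasian 1400–1200; Cambrian 538.8–485.4; Calymmian 1600–1400; Devonian 419.2–358.9; Paleogene 66–23.03 (Ma).
Larger Ma is earlier, so the oldest is Calymmian and the youngest is Paleogene; youngest to oldest: Paleogene, Devonian, Cambrian, Ectasian, Calymmian.
Oldest start 1600 minus youngest end 23.03 gives 1576.97 Myr overall.

Paleogene → Devonian → Cambrian → Ectasian → Calymmian; total span 1576.97 Myr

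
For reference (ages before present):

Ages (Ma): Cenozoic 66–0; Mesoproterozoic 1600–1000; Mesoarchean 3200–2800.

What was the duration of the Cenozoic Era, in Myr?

66 − 0 = 66 million years.

66 million years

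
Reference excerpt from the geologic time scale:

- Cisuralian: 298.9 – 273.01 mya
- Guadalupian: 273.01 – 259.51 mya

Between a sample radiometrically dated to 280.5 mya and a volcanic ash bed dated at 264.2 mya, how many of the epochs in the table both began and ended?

0

Checking each listed span, none has both start < 280.5 Ma and end > 264.2 Ma — every epoch straddles one of the two dates or lies outside them — so the count is 0.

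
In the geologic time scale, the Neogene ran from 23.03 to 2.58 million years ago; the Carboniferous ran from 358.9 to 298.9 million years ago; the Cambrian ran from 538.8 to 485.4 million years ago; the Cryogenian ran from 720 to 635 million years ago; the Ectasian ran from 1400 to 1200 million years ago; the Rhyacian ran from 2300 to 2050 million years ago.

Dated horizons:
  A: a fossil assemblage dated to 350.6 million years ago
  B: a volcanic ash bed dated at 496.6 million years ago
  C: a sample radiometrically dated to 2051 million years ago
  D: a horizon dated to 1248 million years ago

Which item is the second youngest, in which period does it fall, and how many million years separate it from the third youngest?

Sorted youngest-first by Ma: A (350.6), B (496.6), D (1248), C (2051).
The second youngest is B at 496.6 Ma, which lies in 538.8–485.4 Ma: the Cambrian.
The third youngest is D at 1248 Ma; separation = |496.6 − 1248| = 751.4 Myr.

B, in the Cambrian; 751.4 million years to D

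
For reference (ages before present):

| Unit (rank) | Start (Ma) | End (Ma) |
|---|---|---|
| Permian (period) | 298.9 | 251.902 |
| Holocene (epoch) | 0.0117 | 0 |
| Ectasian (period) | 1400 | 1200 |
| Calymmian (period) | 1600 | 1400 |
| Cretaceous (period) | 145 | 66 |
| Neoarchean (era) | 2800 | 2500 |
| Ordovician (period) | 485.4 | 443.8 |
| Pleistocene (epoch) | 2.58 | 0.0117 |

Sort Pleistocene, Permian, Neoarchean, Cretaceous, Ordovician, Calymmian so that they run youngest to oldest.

Read off each span (Ma): Pleistocene 2.58–0.0117; Permian 298.9–251.902; Neoarchean 2800–2500; Cretaceous 145–66; Ordovician 485.4–443.8; Calymmian 1600–1400.
Larger Ma is older, so oldest→youngest is Neoarchean, Calymmian, Ordovician, Permian, Cretaceous, Pleistocene; reverse it for youngest→oldest.

Pleistocene, Cretaceous, Permian, Ordovician, Calymmian, Neoarchean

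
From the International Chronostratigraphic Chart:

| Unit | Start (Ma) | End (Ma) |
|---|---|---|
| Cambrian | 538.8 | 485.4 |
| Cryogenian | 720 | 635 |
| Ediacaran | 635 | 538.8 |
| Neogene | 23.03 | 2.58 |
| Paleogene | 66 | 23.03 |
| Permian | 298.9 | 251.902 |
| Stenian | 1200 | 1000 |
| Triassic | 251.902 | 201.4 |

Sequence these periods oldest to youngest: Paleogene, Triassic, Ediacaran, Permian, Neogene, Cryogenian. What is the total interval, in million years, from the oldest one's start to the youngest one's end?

Cryogenian, Ediacaran, Permian, Triassic, Paleogene, Neogene; total span 717.42 Myr

From the excerpt: Paleogene 66–23.03; Triassic 251.902–201.4; Ediacaran 635–538.8; Permian 298.9–251.902; Neogene 23.03–2.58; Cryogenian 720–635 (Ma).
Larger Ma is earlier, so the oldest is Cryogenian and the youngest is Neogene; oldest to youngest: Cryogenian, Ediacaran, Permian, Triassic, Paleogene, Neogene.
Oldest start 720 minus youngest end 2.58 gives 717.42 Myr overall.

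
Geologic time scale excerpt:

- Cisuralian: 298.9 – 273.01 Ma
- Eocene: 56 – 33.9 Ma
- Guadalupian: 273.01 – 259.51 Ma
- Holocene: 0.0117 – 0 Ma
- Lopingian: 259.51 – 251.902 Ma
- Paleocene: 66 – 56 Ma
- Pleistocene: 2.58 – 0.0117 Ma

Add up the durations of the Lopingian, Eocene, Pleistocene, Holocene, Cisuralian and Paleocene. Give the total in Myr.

68.178 million years

Each duration: Lopingian = 7.608; Eocene = 22.1; Pleistocene = 2.5683; Holocene = 0.0117; Cisuralian = 25.89; Paleocene = 10.
Sum: 7.608 + 22.1 + 2.5683 + 0.0117 + 25.89 + 10 = 68.178 Myr.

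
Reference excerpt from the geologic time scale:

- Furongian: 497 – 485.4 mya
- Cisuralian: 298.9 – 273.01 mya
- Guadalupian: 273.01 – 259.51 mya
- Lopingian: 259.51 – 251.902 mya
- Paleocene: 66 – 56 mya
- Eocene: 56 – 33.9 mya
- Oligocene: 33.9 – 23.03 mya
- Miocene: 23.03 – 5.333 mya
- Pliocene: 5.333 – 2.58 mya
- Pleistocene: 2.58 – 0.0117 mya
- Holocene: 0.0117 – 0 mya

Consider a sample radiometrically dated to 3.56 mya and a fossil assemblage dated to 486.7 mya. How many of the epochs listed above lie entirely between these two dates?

7

The older date is 486.7 Ma and the younger is 3.56 Ma.
Epochs with start < 486.7 and end > 3.56 Ma: Cisuralian (298.9–273.01), Guadalupian (273.01–259.51), Lopingian (259.51–251.902), Paleocene (66–56), Eocene (56–33.9), Oligocene (33.9–23.03), Miocene (23.03–5.333).
That is 7 complete epochs.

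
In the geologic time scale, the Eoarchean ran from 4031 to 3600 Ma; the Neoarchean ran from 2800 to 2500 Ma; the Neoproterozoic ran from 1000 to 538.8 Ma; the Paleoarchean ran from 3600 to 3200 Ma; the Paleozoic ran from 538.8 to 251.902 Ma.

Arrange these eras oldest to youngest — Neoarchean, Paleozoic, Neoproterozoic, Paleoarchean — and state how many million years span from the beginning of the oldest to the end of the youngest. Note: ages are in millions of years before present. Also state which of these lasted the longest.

From the excerpt: Neoarchean 2800–2500; Paleozoic 538.8–251.902; Neoproterozoic 1000–538.8; Paleoarchean 3600–3200 (Ma).
Larger Ma is earlier, so the oldest is Paleoarchean and the youngest is Paleozoic; oldest to youngest: Paleoarchean, Neoarchean, Neoproterozoic, Paleozoic.
Oldest start 3600 minus youngest end 251.902 gives 3348.098 Myr overall.
Individual lengths (start − end): Neoarchean 300; Paleoarchean 400; Neoproterozoic 461.2; Paleozoic 286.898. The largest is Neoproterozoic at 461.2 Myr.

Paleoarchean, Neoarchean, Neoproterozoic, Paleozoic; total span 3348.098 Myr; longest is Neoproterozoic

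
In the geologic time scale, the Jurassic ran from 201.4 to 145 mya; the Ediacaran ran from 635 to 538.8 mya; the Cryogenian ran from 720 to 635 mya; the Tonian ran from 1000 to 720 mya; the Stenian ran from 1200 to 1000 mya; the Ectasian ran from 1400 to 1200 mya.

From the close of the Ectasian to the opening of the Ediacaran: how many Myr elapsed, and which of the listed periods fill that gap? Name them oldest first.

The Ectasian closes at 1200 Ma and the Ediacaran opens at 635 Ma, so the interval is 1200 − 635 = 565 Myr.
A period fits inside if it starts at or after 1200 Ma and ends at or before 635 Ma; oldest first that gives Stenian, Tonian, Cryogenian.

565 million years; Stenian, Tonian, Cryogenian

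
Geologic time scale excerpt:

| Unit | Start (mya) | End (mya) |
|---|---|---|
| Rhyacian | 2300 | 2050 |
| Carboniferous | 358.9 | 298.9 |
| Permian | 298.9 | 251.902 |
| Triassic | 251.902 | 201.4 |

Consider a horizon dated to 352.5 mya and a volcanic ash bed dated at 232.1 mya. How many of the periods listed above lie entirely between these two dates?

1

352.5 Ma sits inside the Carboniferous (358.9–298.9) and 232.1 Ma inside the Triassic (251.902–201.4); neither of those is wholly between the two dates.
The listed periods lying completely between them are Permian — 1 in all.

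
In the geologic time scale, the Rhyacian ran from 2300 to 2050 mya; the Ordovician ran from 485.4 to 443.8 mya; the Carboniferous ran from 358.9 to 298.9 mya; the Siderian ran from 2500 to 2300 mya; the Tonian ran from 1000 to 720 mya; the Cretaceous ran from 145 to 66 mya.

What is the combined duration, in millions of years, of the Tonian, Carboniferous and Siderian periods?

Duration is start − end for each: (1000 − 720) + (358.9 − 298.9) + (2500 − 2300).
That is 280 + 60 + 200, which totals 540 million years.

540 million years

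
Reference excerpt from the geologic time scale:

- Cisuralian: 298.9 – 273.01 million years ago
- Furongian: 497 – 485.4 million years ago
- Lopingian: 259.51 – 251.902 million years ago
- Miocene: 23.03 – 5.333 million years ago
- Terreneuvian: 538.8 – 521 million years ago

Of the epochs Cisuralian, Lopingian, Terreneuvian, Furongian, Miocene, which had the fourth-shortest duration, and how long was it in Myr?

Terreneuvian, 17.8 million years

Start − end for each: Cisuralian 298.9 − 273.01 = 25.89; Lopingian 259.51 − 251.902 = 7.608; Terreneuvian 538.8 − 521 = 17.8; Furongian 497 − 485.4 = 11.6; Miocene 23.03 − 5.333 = 17.697.
Ranking these from shortest: Lopingian < Furongian < Miocene < Terreneuvian < Cisuralian.
Position 4 in that ranking is Terreneuvian, which lasted 17.8 Myr.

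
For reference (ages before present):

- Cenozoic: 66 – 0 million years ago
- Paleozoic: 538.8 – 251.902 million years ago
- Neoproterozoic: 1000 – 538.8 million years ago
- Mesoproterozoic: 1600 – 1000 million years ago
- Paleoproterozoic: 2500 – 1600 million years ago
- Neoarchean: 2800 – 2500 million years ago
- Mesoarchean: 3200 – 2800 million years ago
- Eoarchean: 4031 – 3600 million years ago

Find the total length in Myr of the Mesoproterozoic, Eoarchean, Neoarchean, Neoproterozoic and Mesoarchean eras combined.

2192.2 million years

Duration is start − end for each: (1600 − 1000) + (4031 − 3600) + (2800 − 2500) + (1000 − 538.8) + (3200 − 2800).
That is 600 + 431 + 300 + 461.2 + 400, which totals 2192.2 million years.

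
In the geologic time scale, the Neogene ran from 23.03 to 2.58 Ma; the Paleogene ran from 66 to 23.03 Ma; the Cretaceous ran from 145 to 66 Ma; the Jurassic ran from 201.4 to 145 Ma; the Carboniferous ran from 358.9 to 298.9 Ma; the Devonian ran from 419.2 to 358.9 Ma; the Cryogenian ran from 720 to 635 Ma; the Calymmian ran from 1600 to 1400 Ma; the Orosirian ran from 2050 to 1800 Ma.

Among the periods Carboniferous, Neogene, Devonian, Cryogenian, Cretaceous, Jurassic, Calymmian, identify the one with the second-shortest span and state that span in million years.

Start − end for each: Carboniferous 358.9 − 298.9 = 60; Neogene 23.03 − 2.58 = 20.45; Devonian 419.2 − 358.9 = 60.3; Cryogenian 720 − 635 = 85; Cretaceous 145 − 66 = 79; Jurassic 201.4 − 145 = 56.4; Calymmian 1600 − 1400 = 200.
Ranking these from shortest: Neogene < Jurassic < Carboniferous < Devonian < Cretaceous < Cryogenian < Calymmian.
Position 2 in that ranking is Jurassic, which lasted 56.4 Myr.

Jurassic, 56.4 million years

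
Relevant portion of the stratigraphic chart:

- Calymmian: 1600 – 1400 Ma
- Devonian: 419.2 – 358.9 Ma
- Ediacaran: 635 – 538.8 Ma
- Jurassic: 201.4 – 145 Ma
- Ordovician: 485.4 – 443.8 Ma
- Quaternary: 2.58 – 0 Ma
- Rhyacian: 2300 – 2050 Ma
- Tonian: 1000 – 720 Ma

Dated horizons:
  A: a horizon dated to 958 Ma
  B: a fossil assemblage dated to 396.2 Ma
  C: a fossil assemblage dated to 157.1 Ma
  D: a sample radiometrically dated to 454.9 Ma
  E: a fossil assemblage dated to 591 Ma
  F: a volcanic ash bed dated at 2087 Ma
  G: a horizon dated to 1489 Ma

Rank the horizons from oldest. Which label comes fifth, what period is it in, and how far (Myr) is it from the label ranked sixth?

D, in the Ordovician; 58.7 million years to B

Larger Ma means older, so oldest first: F 2087 > G 1489 > A 958 > E 591 > D 454.9 > B 396.2 > C 157.1.
Counting 5 along gives D (454.9 Ma); the excerpt puts that inside the Ordovician, 485.4–443.8 Ma.
Next in line is B (396.2 Ma), and 454.9 − 396.2 = 58.7 Myr.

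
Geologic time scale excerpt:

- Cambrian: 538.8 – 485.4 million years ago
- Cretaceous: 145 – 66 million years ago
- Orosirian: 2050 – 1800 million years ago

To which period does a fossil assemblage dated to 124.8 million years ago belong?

124.8 Ma lies between 145 and 66 Ma, so it falls in the Cretaceous.

Cretaceous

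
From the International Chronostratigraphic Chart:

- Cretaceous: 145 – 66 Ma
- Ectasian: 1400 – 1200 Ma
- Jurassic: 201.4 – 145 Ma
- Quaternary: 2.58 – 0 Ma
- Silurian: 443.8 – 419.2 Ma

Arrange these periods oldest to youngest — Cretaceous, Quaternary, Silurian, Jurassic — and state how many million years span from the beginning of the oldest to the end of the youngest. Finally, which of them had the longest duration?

From the excerpt: Cretaceous 145–66; Quaternary 2.58–0; Silurian 443.8–419.2; Jurassic 201.4–145 (Ma).
Larger Ma is earlier, so the oldest is Silurian and the youngest is Quaternary; oldest to youngest: Silurian, Jurassic, Cretaceous, Quaternary.
Oldest start 443.8 minus youngest end 0 gives 443.8 Myr overall.
Individual lengths (start − end): Jurassic 56.4; Cretaceous 79; Silurian 24.6; Quaternary 2.58. The largest is Cretaceous at 79 Myr.

Silurian → Jurassic → Cretaceous → Quaternary; total span 443.8 Myr; longest is Cretaceous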